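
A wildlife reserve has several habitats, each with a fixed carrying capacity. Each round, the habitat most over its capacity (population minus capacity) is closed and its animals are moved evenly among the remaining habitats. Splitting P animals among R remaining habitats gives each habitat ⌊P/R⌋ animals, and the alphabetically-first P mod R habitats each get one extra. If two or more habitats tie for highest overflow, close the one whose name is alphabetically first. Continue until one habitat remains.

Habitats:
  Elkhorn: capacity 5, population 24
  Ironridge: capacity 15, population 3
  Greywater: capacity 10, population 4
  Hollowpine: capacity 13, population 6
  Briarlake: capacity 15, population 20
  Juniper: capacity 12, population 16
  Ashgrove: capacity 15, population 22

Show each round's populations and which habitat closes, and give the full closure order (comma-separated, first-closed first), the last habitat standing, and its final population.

Closure order: Elkhorn, Ashgrove, Briarlake, Juniper, Greywater, Hollowpine
Last habitat: Ironridge with 95 animals

Round 1: Ashgrove=22 Briarlake=20 Elkhorn=24 Greywater=4 Hollowpine=6 Ironridge=3 Juniper=16 → close Elkhorn (overflow 19)
  24÷6 = 4 each, +1 to first 0
Round 2: Ashgrove=26 Briarlake=24 Greywater=8 Hollowpine=10 Ironridge=7 Juniper=20 → close Ashgrove (overflow 11)
  26÷5 = 5 each, +1 to first 1
Round 3: Briarlake=30 Greywater=13 Hollowpine=15 Ironridge=12 Juniper=25 → close Briarlake (overflow 15)
  30÷4 = 7 each, +1 to first 2
Round 4: Greywater=21 Hollowpine=23 Ironridge=19 Juniper=32 → close Juniper (overflow 20)
  32÷3 = 10 each, +1 to first 2
Round 5: Greywater=32 Hollowpine=34 Ironridge=29 → close Greywater (overflow 22)
  32÷2 = 16 each, +1 to first 0
Round 6: Hollowpine=50 Ironridge=45 → close Hollowpine (overflow 37)
  50÷1 = 50 each, +1 to first 0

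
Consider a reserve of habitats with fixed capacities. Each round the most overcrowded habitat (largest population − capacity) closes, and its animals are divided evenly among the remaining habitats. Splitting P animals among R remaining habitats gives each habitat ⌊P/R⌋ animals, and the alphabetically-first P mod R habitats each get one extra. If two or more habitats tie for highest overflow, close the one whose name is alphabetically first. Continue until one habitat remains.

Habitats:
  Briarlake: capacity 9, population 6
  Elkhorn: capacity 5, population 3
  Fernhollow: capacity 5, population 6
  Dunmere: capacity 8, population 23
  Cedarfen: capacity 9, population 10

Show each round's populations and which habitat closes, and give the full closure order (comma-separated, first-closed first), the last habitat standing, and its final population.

Round 1: Briarlake=6 Cedarfen=10 Dunmere=23 Elkhorn=3 Fernhollow=6 → close Dunmere (overflow 15)
  23÷4 = 5 each, +1 to first 3
Round 2: Briarlake=12 Cedarfen=16 Elkhorn=9 Fernhollow=11 → close Cedarfen (overflow 7)
  16÷3 = 5 each, +1 to first 1
Round 3: Briarlake=18 Elkhorn=14 Fernhollow=16 → close Fernhollow (overflow 11)
  16÷2 = 8 each, +1 to first 0
Round 4: Briarlake=26 Elkhorn=22 → close Briarlake (overflow 17)
  26÷1 = 26 each, +1 to first 0

Closure order: Dunmere, Cedarfen, Fernhollow, Briarlake
Last habitat: Elkhorn with 48 animals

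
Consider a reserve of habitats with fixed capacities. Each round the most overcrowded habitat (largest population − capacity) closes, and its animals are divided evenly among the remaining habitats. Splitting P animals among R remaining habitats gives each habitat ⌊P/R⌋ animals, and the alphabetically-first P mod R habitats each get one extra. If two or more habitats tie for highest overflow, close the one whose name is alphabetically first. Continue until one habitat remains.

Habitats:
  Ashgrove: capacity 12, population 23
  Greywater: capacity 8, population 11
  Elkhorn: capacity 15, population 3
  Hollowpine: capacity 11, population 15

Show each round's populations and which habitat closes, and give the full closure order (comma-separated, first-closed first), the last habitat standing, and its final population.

Closure order: Ashgrove, Greywater, Hollowpine
Last habitat: Elkhorn with 52 animals

Round 1: Ashgrove=23 Elkhorn=3 Greywater=11 Hollowpine=15 → close Ashgrove (overflow 11)
  23÷3 = 7 each, +1 to first 2
Round 2: Elkhorn=11 Greywater=19 Hollowpine=22 → close Greywater (overflow 11)
  19÷2 = 9 each, +1 to first 1
Round 3: Elkhorn=21 Hollowpine=31 → close Hollowpine (overflow 20)
  31÷1 = 31 each, +1 to first 0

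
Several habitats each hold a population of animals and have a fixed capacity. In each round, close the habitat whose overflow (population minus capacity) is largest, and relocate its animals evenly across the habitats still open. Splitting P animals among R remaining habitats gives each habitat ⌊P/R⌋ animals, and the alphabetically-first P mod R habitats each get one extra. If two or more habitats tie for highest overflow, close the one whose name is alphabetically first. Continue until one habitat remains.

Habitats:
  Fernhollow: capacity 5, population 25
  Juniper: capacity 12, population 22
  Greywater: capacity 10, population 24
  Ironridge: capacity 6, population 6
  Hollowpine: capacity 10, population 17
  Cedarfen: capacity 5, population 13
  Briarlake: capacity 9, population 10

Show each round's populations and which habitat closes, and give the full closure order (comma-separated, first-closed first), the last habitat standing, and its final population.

Round 1: Briarlake=10 Cedarfen=13 Fernhollow=25 Greywater=24 Hollowpine=17 Ironridge=6 Juniper=22 → close Fernhollow (overflow 20)
  25÷6 = 4 each, +1 to first 1
Round 2: Briarlake=15 Cedarfen=17 Greywater=28 Hollowpine=21 Ironridge=10 Juniper=26 → close Greywater (overflow 18)
  28÷5 = 5 each, +1 to first 3
Round 3: Briarlake=21 Cedarfen=23 Hollowpine=27 Ironridge=15 Juniper=31 → close Juniper (overflow 19)
  31÷4 = 7 each, +1 to first 3
Round 4: Briarlake=29 Cedarfen=31 Hollowpine=35 Ironridge=22 → close Cedarfen (overflow 26)
  31÷3 = 10 each, +1 to first 1
Round 5: Briarlake=40 Hollowpine=45 Ironridge=32 → close Hollowpine (overflow 35)
  45÷2 = 22 each, +1 to first 1
Round 6: Briarlake=63 Ironridge=54 → close Briarlake (overflow 54)
  63÷1 = 63 each, +1 to first 0

Closure order: Fernhollow, Greywater, Juniper, Cedarfen, Hollowpine, Briarlake
Last habitat: Ironridge with 117 animals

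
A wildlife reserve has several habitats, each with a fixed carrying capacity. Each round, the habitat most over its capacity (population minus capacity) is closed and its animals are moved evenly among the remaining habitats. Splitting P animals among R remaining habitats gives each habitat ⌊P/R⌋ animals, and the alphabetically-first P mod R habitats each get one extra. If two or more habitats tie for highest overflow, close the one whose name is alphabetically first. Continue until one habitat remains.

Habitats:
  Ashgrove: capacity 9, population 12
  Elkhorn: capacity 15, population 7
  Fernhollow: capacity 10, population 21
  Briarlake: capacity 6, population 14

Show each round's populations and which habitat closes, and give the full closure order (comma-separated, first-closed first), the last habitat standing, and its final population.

Round 1: Ashgrove=12 Briarlake=14 Elkhorn=7 Fernhollow=21 → close Fernhollow (overflow 11)
  21÷3 = 7 each, +1 to first 0
Round 2: Ashgrove=19 Briarlake=21 Elkhorn=14 → close Briarlake (overflow 15)
  21÷2 = 10 each, +1 to first 1
Round 3: Ashgrove=30 Elkhorn=24 → close Ashgrove (overflow 21)
  30÷1 = 30 each, +1 to first 0

Closure order: Fernhollow, Briarlake, Ashgrove
Last habitat: Elkhorn with 54 animals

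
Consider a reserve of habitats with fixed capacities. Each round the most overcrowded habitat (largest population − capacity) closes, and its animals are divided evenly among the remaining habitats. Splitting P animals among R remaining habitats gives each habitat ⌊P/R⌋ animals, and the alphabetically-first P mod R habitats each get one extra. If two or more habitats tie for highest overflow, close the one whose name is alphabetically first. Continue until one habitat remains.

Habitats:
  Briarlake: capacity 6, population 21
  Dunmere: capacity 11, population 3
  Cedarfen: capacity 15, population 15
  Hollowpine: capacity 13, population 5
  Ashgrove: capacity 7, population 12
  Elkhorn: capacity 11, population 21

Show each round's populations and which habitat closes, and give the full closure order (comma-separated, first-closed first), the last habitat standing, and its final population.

Closure order: Briarlake, Elkhorn, Ashgrove, Cedarfen, Dunmere
Last habitat: Hollowpine with 77 animals

Round 1: Ashgrove=12 Briarlake=21 Cedarfen=15 Dunmere=3 Elkhorn=21 Hollowpine=5 → close Briarlake (overflow 15)
  21÷5 = 4 each, +1 to first 1
Round 2: Ashgrove=17 Cedarfen=19 Dunmere=7 Elkhorn=25 Hollowpine=9 → close Elkhorn (overflow 14)
  25÷4 = 6 each, +1 to first 1
Round 3: Ashgrove=24 Cedarfen=25 Dunmere=13 Hollowpine=15 → close Ashgrove (overflow 17)
  24÷3 = 8 each, +1 to first 0
Round 4: Cedarfen=33 Dunmere=21 Hollowpine=23 → close Cedarfen (overflow 18)
  33÷2 = 16 each, +1 to first 1
Round 5: Dunmere=38 Hollowpine=39 → close Dunmere (overflow 27)
  38÷1 = 38 each, +1 to first 0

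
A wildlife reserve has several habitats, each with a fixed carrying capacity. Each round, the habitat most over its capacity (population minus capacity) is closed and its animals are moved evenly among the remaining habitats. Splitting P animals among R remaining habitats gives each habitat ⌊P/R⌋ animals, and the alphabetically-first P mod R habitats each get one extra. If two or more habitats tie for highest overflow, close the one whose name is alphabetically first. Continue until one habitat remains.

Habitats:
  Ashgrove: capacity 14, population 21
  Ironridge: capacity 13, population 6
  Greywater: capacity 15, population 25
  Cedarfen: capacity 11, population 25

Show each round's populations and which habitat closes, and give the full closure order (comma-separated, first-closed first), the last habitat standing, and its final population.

Closure order: Cedarfen, Greywater, Ashgrove
Last habitat: Ironridge with 77 animals

Round 1: Ashgrove=21 Cedarfen=25 Greywater=25 Ironridge=6 → close Cedarfen (overflow 14)
  25÷3 = 8 each, +1 to first 1
Round 2: Ashgrove=30 Greywater=33 Ironridge=14 → close Greywater (overflow 18)
  33÷2 = 16 each, +1 to first 1
Round 3: Ashgrove=47 Ironridge=30 → close Ashgrove (overflow 33)
  47÷1 = 47 each, +1 to first 0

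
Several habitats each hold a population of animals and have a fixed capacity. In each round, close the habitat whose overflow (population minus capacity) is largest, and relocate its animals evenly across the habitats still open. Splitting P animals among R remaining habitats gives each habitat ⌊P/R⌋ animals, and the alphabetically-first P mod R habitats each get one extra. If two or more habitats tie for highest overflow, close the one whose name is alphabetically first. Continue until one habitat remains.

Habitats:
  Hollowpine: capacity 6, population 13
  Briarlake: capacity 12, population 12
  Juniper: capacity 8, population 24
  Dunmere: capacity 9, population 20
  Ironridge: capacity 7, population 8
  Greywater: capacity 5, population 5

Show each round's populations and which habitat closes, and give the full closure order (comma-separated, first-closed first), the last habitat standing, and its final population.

Closure order: Juniper, Dunmere, Hollowpine, Briarlake, Greywater
Last habitat: Ironridge with 82 animals

Round 1: Briarlake=12 Dunmere=20 Greywater=5 Hollowpine=13 Ironridge=8 Juniper=24 → close Juniper (overflow 16)
  24÷5 = 4 each, +1 to first 4
Round 2: Briarlake=17 Dunmere=25 Greywater=10 Hollowpine=18 Ironridge=12 → close Dunmere (overflow 16)
  25÷4 = 6 each, +1 to first 1
Round 3: Briarlake=24 Greywater=16 Hollowpine=24 Ironridge=18 → close Hollowpine (overflow 18)
  24÷3 = 8 each, +1 to first 0
Round 4: Briarlake=32 Greywater=24 Ironridge=26 → close Briarlake (overflow 20)
  32÷2 = 16 each, +1 to first 0
Round 5: Greywater=40 Ironridge=42 → close Greywater (overflow 35)
  40÷1 = 40 each, +1 to first 0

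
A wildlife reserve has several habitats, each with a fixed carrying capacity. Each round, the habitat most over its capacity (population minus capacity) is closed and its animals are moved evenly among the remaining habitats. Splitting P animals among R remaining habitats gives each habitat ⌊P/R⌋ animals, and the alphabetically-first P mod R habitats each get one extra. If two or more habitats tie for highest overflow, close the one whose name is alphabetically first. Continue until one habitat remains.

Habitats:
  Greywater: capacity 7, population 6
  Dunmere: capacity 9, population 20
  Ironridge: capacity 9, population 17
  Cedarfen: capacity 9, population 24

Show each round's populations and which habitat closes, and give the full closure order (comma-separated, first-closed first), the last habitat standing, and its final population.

Closure order: Cedarfen, Dunmere, Ironridge
Last habitat: Greywater with 67 animals

Round 1: Cedarfen=24 Dunmere=20 Greywater=6 Ironridge=17 → close Cedarfen (overflow 15)
  24÷3 = 8 each, +1 to first 0
Round 2: Dunmere=28 Greywater=14 Ironridge=25 → close Dunmere (overflow 19)
  28÷2 = 14 each, +1 to first 0
Round 3: Greywater=28 Ironridge=39 → close Ironridge (overflow 30)
  39÷1 = 39 each, +1 to first 0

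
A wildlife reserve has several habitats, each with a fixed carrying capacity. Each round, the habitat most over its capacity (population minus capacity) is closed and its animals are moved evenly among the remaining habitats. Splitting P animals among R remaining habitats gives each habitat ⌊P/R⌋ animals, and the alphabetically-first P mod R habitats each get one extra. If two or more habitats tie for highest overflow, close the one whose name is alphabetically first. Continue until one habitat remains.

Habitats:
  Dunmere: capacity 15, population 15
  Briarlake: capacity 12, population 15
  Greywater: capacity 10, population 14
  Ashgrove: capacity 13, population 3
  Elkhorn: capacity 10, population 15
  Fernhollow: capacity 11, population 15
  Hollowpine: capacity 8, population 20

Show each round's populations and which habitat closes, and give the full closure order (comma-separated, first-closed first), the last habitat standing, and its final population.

Round 1: Ashgrove=3 Briarlake=15 Dunmere=15 Elkhorn=15 Fernhollow=15 Greywater=14 Hollowpine=20 → close Hollowpine (overflow 12)
  20÷6 = 3 each, +1 to first 2
Round 2: Ashgrove=7 Briarlake=19 Dunmere=18 Elkhorn=18 Fernhollow=18 Greywater=17 → close Elkhorn (overflow 8)
  18÷5 = 3 each, +1 to first 3
Round 3: Ashgrove=11 Briarlake=23 Dunmere=22 Fernhollow=21 Greywater=20 → close Briarlake (overflow 11)
  23÷4 = 5 each, +1 to first 3
Round 4: Ashgrove=17 Dunmere=28 Fernhollow=27 Greywater=25 → close Fernhollow (overflow 16)
  27÷3 = 9 each, +1 to first 0
Round 5: Ashgrove=26 Dunmere=37 Greywater=34 → close Greywater (overflow 24)
  34÷2 = 17 each, +1 to first 0
Round 6: Ashgrove=43 Dunmere=54 → close Dunmere (overflow 39)
  54÷1 = 54 each, +1 to first 0

Closure order: Hollowpine, Elkhorn, Briarlake, Fernhollow, Greywater, Dunmere
Last habitat: Ashgrove with 97 animals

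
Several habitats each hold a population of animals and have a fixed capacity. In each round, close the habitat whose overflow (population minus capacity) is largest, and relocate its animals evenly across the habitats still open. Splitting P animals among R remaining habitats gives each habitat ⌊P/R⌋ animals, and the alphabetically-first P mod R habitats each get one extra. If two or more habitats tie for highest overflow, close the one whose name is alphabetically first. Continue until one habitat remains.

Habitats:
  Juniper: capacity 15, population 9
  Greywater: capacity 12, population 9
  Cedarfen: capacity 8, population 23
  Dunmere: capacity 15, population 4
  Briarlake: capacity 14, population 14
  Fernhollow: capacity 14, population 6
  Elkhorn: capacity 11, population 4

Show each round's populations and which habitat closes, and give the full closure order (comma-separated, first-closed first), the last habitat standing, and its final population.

Round 1: Briarlake=14 Cedarfen=23 Dunmere=4 Elkhorn=4 Fernhollow=6 Greywater=9 Juniper=9 → close Cedarfen (overflow 15)
  23÷6 = 3 each, +1 to first 5
Round 2: Briarlake=18 Dunmere=8 Elkhorn=8 Fernhollow=10 Greywater=13 Juniper=12 → close Briarlake (overflow 4)
  18÷5 = 3 each, +1 to first 3
Round 3: Dunmere=12 Elkhorn=12 Fernhollow=14 Greywater=16 Juniper=15 → close Greywater (overflow 4)
  16÷4 = 4 each, +1 to first 0
Round 4: Dunmere=16 Elkhorn=16 Fernhollow=18 Juniper=19 → close Elkhorn (overflow 5)
  16÷3 = 5 each, +1 to first 1
Round 5: Dunmere=22 Fernhollow=23 Juniper=24 → close Fernhollow (overflow 9)
  23÷2 = 11 each, +1 to first 1
Round 6: Dunmere=34 Juniper=35 → close Juniper (overflow 20)
  35÷1 = 35 each, +1 to first 0

Closure order: Cedarfen, Briarlake, Greywater, Elkhorn, Fernhollow, Juniper
Last habitat: Dunmere with 69 animals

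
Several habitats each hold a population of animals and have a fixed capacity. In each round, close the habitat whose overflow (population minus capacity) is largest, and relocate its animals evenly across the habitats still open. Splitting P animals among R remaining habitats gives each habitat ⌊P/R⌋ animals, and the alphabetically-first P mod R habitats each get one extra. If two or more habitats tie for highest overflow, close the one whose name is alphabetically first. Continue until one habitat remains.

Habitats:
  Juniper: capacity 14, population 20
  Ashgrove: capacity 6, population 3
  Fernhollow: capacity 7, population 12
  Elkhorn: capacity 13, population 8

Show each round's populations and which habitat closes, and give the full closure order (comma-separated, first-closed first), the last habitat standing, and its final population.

Closure order: Juniper, Fernhollow, Ashgrove
Last habitat: Elkhorn with 43 animals

Round 1: Ashgrove=3 Elkhorn=8 Fernhollow=12 Juniper=20 → close Juniper (overflow 6)
  20÷3 = 6 each, +1 to first 2
Round 2: Ashgrove=10 Elkhorn=15 Fernhollow=18 → close Fernhollow (overflow 11)
  18÷2 = 9 each, +1 to first 0
Round 3: Ashgrove=19 Elkhorn=24 → close Ashgrove (overflow 13)
  19÷1 = 19 each, +1 to first 0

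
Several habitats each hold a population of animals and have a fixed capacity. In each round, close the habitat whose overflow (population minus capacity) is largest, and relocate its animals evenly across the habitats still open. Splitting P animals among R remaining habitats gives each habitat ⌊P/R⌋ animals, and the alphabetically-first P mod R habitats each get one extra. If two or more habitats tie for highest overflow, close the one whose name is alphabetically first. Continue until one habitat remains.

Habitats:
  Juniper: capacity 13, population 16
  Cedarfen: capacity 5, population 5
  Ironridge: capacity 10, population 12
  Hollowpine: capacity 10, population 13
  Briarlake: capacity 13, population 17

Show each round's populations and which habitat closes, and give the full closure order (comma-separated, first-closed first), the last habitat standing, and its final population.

Round 1: Briarlake=17 Cedarfen=5 Hollowpine=13 Ironridge=12 Juniper=16 → close Briarlake (overflow 4)
  17÷4 = 4 each, +1 to first 1
Round 2: Cedarfen=10 Hollowpine=17 Ironridge=16 Juniper=20 → close Hollowpine (overflow 7)
  17÷3 = 5 each, +1 to first 2
Round 3: Cedarfen=16 Ironridge=22 Juniper=25 → close Ironridge (overflow 12)
  22÷2 = 11 each, +1 to first 0
Round 4: Cedarfen=27 Juniper=36 → close Juniper (overflow 23)
  36÷1 = 36 each, +1 to first 0

Closure order: Briarlake, Hollowpine, Ironridge, Juniper
Last habitat: Cedarfen with 63 animals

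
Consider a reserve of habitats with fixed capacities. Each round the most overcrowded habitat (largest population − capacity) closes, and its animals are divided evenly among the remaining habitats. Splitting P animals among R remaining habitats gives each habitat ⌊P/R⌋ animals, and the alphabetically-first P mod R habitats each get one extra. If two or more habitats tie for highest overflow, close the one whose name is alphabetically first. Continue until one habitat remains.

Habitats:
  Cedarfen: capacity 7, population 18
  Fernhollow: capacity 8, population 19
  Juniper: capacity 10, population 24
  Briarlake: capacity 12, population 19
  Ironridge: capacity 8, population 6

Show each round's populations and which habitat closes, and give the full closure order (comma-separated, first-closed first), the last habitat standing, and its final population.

Closure order: Juniper, Cedarfen, Fernhollow, Briarlake
Last habitat: Ironridge with 86 animals

Round 1: Briarlake=19 Cedarfen=18 Fernhollow=19 Ironridge=6 Juniper=24 → close Juniper (overflow 14)
  24÷4 = 6 each, +1 to first 0
Round 2: Briarlake=25 Cedarfen=24 Fernhollow=25 Ironridge=12 → close Cedarfen (overflow 17)
  24÷3 = 8 each, +1 to first 0
Round 3: Briarlake=33 Fernhollow=33 Ironridge=20 → close Fernhollow (overflow 25)
  33÷2 = 16 each, +1 to first 1
Round 4: Briarlake=50 Ironridge=36 → close Briarlake (overflow 38)
  50÷1 = 50 each, +1 to first 0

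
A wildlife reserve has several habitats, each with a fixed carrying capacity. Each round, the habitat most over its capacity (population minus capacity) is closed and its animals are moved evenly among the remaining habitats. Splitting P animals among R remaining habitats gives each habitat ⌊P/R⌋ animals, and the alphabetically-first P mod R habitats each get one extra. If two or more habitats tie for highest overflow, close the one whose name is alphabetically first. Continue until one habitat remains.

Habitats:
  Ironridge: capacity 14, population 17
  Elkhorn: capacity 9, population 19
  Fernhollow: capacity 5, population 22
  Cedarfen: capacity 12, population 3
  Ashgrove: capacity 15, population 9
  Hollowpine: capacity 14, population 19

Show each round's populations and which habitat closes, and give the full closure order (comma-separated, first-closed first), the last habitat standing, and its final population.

Closure order: Fernhollow, Elkhorn, Hollowpine, Ironridge, Ashgrove
Last habitat: Cedarfen with 89 animals

Round 1: Ashgrove=9 Cedarfen=3 Elkhorn=19 Fernhollow=22 Hollowpine=19 Ironridge=17 → close Fernhollow (overflow 17)
  22÷5 = 4 each, +1 to first 2
Round 2: Ashgrove=14 Cedarfen=8 Elkhorn=23 Hollowpine=23 Ironridge=21 → close Elkhorn (overflow 14)
  23÷4 = 5 each, +1 to first 3
Round 3: Ashgrove=20 Cedarfen=14 Hollowpine=29 Ironridge=26 → close Hollowpine (overflow 15)
  29÷3 = 9 each, +1 to first 2
Round 4: Ashgrove=30 Cedarfen=24 Ironridge=35 → close Ironridge (overflow 21)
  35÷2 = 17 each, +1 to first 1
Round 5: Ashgrove=48 Cedarfen=41 → close Ashgrove (overflow 33)
  48÷1 = 48 each, +1 to first 0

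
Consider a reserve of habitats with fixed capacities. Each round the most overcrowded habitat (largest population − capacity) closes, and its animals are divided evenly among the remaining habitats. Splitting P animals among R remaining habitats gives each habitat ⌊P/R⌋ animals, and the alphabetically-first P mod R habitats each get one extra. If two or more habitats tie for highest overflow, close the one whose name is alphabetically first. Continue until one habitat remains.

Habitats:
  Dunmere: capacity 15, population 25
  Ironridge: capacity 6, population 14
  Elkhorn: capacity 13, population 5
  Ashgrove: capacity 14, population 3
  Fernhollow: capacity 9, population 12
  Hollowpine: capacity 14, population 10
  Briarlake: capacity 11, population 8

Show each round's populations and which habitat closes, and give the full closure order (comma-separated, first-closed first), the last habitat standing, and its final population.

Closure order: Dunmere, Ironridge, Fernhollow, Briarlake, Hollowpine, Elkhorn
Last habitat: Ashgrove with 77 animals

Round 1: Ashgrove=3 Briarlake=8 Dunmere=25 Elkhorn=5 Fernhollow=12 Hollowpine=10 Ironridge=14 → close Dunmere (overflow 10)
  25÷6 = 4 each, +1 to first 1
Round 2: Ashgrove=8 Briarlake=12 Elkhorn=9 Fernhollow=16 Hollowpine=14 Ironridge=18 → close Ironridge (overflow 12)
  18÷5 = 3 each, +1 to first 3
Round 3: Ashgrove=12 Briarlake=16 Elkhorn=13 Fernhollow=19 Hollowpine=17 → close Fernhollow (overflow 10)
  19÷4 = 4 each, +1 to first 3
Round 4: Ashgrove=17 Briarlake=21 Elkhorn=18 Hollowpine=21 → close Briarlake (overflow 10)
  21÷3 = 7 each, +1 to first 0
Round 5: Ashgrove=24 Elkhorn=25 Hollowpine=28 → close Hollowpine (overflow 14)
  28÷2 = 14 each, +1 to first 0
Round 6: Ashgrove=38 Elkhorn=39 → close Elkhorn (overflow 26)
  39÷1 = 39 each, +1 to first 0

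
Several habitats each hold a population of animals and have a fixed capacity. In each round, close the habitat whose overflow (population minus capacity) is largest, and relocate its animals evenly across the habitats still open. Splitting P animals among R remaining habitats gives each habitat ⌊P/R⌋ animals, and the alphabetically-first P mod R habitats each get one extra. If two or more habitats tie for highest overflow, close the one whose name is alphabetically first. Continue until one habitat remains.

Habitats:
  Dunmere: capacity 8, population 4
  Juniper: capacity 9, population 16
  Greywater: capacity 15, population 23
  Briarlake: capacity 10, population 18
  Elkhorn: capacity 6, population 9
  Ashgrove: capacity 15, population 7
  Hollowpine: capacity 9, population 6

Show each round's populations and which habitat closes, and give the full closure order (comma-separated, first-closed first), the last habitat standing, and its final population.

Round 1: Ashgrove=7 Briarlake=18 Dunmere=4 Elkhorn=9 Greywater=23 Hollowpine=6 Juniper=16 → close Briarlake (overflow 8)
  18÷6 = 3 each, +1 to first 0
Round 2: Ashgrove=10 Dunmere=7 Elkhorn=12 Greywater=26 Hollowpine=9 Juniper=19 → close Greywater (overflow 11)
  26÷5 = 5 each, +1 to first 1
Round 3: Ashgrove=16 Dunmere=12 Elkhorn=17 Hollowpine=14 Juniper=24 → close Juniper (overflow 15)
  24÷4 = 6 each, +1 to first 0
Round 4: Ashgrove=22 Dunmere=18 Elkhorn=23 Hollowpine=20 → close Elkhorn (overflow 17)
  23÷3 = 7 each, +1 to first 2
Round 5: Ashgrove=30 Dunmere=26 Hollowpine=27 → close Dunmere (overflow 18)
  26÷2 = 13 each, +1 to first 0
Round 6: Ashgrove=43 Hollowpine=40 → close Hollowpine (overflow 31)
  40÷1 = 40 each, +1 to first 0

Closure order: Briarlake, Greywater, Juniper, Elkhorn, Dunmere, Hollowpine
Last habitat: Ashgrove with 83 animals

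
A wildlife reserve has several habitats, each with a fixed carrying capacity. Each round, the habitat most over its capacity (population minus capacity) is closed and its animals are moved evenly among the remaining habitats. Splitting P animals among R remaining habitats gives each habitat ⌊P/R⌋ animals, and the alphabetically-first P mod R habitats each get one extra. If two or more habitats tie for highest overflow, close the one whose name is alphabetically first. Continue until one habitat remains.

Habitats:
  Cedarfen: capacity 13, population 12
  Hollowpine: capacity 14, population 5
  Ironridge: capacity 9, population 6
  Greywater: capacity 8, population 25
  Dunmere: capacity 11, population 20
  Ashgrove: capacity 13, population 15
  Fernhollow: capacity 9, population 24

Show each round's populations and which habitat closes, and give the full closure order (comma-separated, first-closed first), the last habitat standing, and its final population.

Closure order: Greywater, Fernhollow, Dunmere, Ashgrove, Cedarfen, Ironridge
Last habitat: Hollowpine with 107 animals

Round 1: Ashgrove=15 Cedarfen=12 Dunmere=20 Fernhollow=24 Greywater=25 Hollowpine=5 Ironridge=6 → close Greywater (overflow 17)
  25÷6 = 4 each, +1 to first 1
Round 2: Ashgrove=20 Cedarfen=16 Dunmere=24 Fernhollow=28 Hollowpine=9 Ironridge=10 → close Fernhollow (overflow 19)
  28÷5 = 5 each, +1 to first 3
Round 3: Ashgrove=26 Cedarfen=22 Dunmere=30 Hollowpine=14 Ironridge=15 → close Dunmere (overflow 19)
  30÷4 = 7 each, +1 to first 2
Round 4: Ashgrove=34 Cedarfen=30 Hollowpine=21 Ironridge=22 → close Ashgrove (overflow 21)
  34÷3 = 11 each, +1 to first 1
Round 5: Cedarfen=42 Hollowpine=32 Ironridge=33 → close Cedarfen (overflow 29)
  42÷2 = 21 each, +1 to first 0
Round 6: Hollowpine=53 Ironridge=54 → close Ironridge (overflow 45)
  54÷1 = 54 each, +1 to first 0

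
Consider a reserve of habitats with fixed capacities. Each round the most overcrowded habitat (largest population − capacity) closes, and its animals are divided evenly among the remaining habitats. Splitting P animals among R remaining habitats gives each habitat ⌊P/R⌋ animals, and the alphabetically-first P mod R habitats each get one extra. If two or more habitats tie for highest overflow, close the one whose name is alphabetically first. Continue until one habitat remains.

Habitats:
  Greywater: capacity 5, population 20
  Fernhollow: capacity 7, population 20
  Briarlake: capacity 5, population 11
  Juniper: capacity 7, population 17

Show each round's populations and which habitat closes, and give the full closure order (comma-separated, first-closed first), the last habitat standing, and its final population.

Round 1: Briarlake=11 Fernhollow=20 Greywater=20 Juniper=17 → close Greywater (overflow 15)
  20÷3 = 6 each, +1 to first 2
Round 2: Briarlake=18 Fernhollow=27 Juniper=23 → close Fernhollow (overflow 20)
  27÷2 = 13 each, +1 to first 1
Round 3: Briarlake=32 Juniper=36 → close Juniper (overflow 29)
  36÷1 = 36 each, +1 to first 0

Closure order: Greywater, Fernhollow, Juniper
Last habitat: Briarlake with 68 animals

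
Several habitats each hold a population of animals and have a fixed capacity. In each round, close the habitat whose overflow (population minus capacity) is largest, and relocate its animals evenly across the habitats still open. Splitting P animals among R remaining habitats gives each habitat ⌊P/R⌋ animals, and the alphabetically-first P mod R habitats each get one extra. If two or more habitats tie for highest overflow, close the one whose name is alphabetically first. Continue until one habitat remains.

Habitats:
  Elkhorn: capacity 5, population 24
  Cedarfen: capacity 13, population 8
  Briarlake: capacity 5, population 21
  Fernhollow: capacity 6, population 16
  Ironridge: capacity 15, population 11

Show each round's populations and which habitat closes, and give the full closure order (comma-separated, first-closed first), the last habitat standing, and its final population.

Round 1: Briarlake=21 Cedarfen=8 Elkhorn=24 Fernhollow=16 Ironridge=11 → close Elkhorn (overflow 19)
  24÷4 = 6 each, +1 to first 0
Round 2: Briarlake=27 Cedarfen=14 Fernhollow=22 Ironridge=17 → close Briarlake (overflow 22)
  27÷3 = 9 each, +1 to first 0
Round 3: Cedarfen=23 Fernhollow=31 Ironridge=26 → close Fernhollow (overflow 25)
  31÷2 = 15 each, +1 to first 1
Round 4: Cedarfen=39 Ironridge=41 → close Cedarfen (overflow 26)
  39÷1 = 39 each, +1 to first 0

Closure order: Elkhorn, Briarlake, Fernhollow, Cedarfen
Last habitat: Ironridge with 80 animals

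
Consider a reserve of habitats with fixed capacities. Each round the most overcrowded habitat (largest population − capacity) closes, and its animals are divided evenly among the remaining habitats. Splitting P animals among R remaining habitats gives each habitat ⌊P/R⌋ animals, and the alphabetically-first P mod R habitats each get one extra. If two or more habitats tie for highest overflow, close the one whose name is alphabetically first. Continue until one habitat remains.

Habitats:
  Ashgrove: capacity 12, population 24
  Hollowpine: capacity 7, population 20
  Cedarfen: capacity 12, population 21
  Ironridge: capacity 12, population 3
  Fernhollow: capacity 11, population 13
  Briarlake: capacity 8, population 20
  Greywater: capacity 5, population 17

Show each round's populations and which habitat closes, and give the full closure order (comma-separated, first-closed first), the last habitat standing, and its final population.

Closure order: Hollowpine, Ashgrove, Briarlake, Greywater, Cedarfen, Fernhollow
Last habitat: Ironridge with 118 animals

Round 1: Ashgrove=24 Briarlake=20 Cedarfen=21 Fernhollow=13 Greywater=17 Hollowpine=20 Ironridge=3 → close Hollowpine (overflow 13)
  20÷6 = 3 each, +1 to first 2
Round 2: Ashgrove=28 Briarlake=24 Cedarfen=24 Fernhollow=16 Greywater=20 Ironridge=6 → close Ashgrove (overflow 16)
  28÷5 = 5 each, +1 to first 3
Round 3: Briarlake=30 Cedarfen=30 Fernhollow=22 Greywater=25 Ironridge=11 → close Briarlake (overflow 22)
  30÷4 = 7 each, +1 to first 2
Round 4: Cedarfen=38 Fernhollow=30 Greywater=32 Ironridge=18 → close Greywater (overflow 27)
  32÷3 = 10 each, +1 to first 2
Round 5: Cedarfen=49 Fernhollow=41 Ironridge=28 → close Cedarfen (overflow 37)
  49÷2 = 24 each, +1 to first 1
Round 6: Fernhollow=66 Ironridge=52 → close Fernhollow (overflow 55)
  66÷1 = 66 each, +1 to first 0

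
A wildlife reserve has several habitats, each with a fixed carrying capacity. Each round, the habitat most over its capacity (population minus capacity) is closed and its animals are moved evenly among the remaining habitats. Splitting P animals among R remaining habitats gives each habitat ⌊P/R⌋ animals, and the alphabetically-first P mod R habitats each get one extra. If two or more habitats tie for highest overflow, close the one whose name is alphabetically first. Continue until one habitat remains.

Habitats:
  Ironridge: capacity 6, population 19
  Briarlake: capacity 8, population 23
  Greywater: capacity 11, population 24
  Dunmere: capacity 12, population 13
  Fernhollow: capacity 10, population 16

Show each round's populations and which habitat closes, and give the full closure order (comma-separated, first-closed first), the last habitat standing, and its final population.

Closure order: Briarlake, Greywater, Ironridge, Fernhollow
Last habitat: Dunmere with 95 animals

Round 1: Briarlake=23 Dunmere=13 Fernhollow=16 Greywater=24 Ironridge=19 → close Briarlake (overflow 15)
  23÷4 = 5 each, +1 to first 3
Round 2: Dunmere=19 Fernhollow=22 Greywater=30 Ironridge=24 → close Greywater (overflow 19)
  30÷3 = 10 each, +1 to first 0
Round 3: Dunmere=29 Fernhollow=32 Ironridge=34 → close Ironridge (overflow 28)
  34÷2 = 17 each, +1 to first 0
Round 4: Dunmere=46 Fernhollow=49 → close Fernhollow (overflow 39)
  49÷1 = 49 each, +1 to first 0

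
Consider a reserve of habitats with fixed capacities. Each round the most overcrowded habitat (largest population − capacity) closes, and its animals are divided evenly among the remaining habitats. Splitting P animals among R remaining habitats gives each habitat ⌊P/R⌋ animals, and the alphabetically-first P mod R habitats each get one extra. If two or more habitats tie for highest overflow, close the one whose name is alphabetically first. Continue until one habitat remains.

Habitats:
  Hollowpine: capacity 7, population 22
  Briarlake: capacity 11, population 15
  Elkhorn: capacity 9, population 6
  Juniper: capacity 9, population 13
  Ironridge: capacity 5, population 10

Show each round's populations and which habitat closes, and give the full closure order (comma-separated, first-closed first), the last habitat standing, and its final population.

Closure order: Hollowpine, Briarlake, Ironridge, Juniper
Last habitat: Elkhorn with 66 animals

Round 1: Briarlake=15 Elkhorn=6 Hollowpine=22 Ironridge=10 Juniper=13 → close Hollowpine (overflow 15)
  22÷4 = 5 each, +1 to first 2
Round 2: Briarlake=21 Elkhorn=12 Ironridge=15 Juniper=18 → close Briarlake (overflow 10)
  21÷3 = 7 each, +1 to first 0
Round 3: Elkhorn=19 Ironridge=22 Juniper=25 → close Ironridge (overflow 17)
  22÷2 = 11 each, +1 to first 0
Round 4: Elkhorn=30 Juniper=36 → close Juniper (overflow 27)
  36÷1 = 36 each, +1 to first 0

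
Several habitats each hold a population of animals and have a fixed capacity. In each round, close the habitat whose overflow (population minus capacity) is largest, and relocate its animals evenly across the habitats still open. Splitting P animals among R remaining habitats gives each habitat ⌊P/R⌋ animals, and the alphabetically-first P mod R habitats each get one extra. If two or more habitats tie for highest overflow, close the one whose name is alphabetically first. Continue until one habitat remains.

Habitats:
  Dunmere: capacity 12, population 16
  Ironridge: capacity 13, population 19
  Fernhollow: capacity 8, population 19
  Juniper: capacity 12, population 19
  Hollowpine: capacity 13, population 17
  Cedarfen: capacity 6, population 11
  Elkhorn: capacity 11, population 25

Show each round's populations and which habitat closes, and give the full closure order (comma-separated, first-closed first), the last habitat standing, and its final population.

Closure order: Elkhorn, Fernhollow, Cedarfen, Juniper, Dunmere, Hollowpine
Last habitat: Ironridge with 126 animals

Round 1: Cedarfen=11 Dunmere=16 Elkhorn=25 Fernhollow=19 Hollowpine=17 Ironridge=19 Juniper=19 → close Elkhorn (overflow 14)
  25÷6 = 4 each, +1 to first 1
Round 2: Cedarfen=16 Dunmere=20 Fernhollow=23 Hollowpine=21 Ironridge=23 Juniper=23 → close Fernhollow (overflow 15)
  23÷5 = 4 each, +1 to first 3
Round 3: Cedarfen=21 Dunmere=25 Hollowpine=26 Ironridge=27 Juniper=27 → close Cedarfen (overflow 15)
  21÷4 = 5 each, +1 to first 1
Round 4: Dunmere=31 Hollowpine=31 Ironridge=32 Juniper=32 → close Juniper (overflow 20)
  32÷3 = 10 each, +1 to first 2
Round 5: Dunmere=42 Hollowpine=42 Ironridge=42 → close Dunmere (overflow 30)
  42÷2 = 21 each, +1 to first 0
Round 6: Hollowpine=63 Ironridge=63 → close Hollowpine (overflow 50)
  63÷1 = 63 each, +1 to first 0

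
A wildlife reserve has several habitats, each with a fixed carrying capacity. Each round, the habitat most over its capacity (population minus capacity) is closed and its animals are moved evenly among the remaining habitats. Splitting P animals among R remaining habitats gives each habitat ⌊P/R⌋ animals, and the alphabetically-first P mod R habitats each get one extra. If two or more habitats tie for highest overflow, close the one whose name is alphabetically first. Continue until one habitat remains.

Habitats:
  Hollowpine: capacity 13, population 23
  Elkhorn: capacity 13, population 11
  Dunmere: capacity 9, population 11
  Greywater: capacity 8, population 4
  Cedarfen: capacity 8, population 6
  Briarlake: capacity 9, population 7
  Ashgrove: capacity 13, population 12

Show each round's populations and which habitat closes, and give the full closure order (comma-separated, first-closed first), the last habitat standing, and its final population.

Round 1: Ashgrove=12 Briarlake=7 Cedarfen=6 Dunmere=11 Elkhorn=11 Greywater=4 Hollowpine=23 → close Hollowpine (overflow 10)
  23÷6 = 3 each, +1 to first 5
Round 2: Ashgrove=16 Briarlake=11 Cedarfen=10 Dunmere=15 Elkhorn=15 Greywater=7 → close Dunmere (overflow 6)
  15÷5 = 3 each, +1 to first 0
Round 3: Ashgrove=19 Briarlake=14 Cedarfen=13 Elkhorn=18 Greywater=10 → close Ashgrove (overflow 6)
  19÷4 = 4 each, +1 to first 3
Round 4: Briarlake=19 Cedarfen=18 Elkhorn=23 Greywater=14 → close Briarlake (overflow 10)
  19÷3 = 6 each, +1 to first 1
Round 5: Cedarfen=25 Elkhorn=29 Greywater=20 → close Cedarfen (overflow 17)
  25÷2 = 12 each, +1 to first 1
Round 6: Elkhorn=42 Greywater=32 → close Elkhorn (overflow 29)
  42÷1 = 42 each, +1 to first 0

Closure order: Hollowpine, Dunmere, Ashgrove, Briarlake, Cedarfen, Elkhorn
Last habitat: Greywater with 74 animals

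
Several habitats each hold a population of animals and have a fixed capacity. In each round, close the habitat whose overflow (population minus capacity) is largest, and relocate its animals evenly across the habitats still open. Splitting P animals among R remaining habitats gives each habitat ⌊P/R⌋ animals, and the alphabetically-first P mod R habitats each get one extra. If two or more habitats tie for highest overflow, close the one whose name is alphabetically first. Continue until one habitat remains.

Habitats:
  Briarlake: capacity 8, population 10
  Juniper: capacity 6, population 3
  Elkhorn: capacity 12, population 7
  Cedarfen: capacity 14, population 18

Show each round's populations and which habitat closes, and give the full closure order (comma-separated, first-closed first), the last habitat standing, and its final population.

Closure order: Cedarfen, Briarlake, Juniper
Last habitat: Elkhorn with 38 animals

Round 1: Briarlake=10 Cedarfen=18 Elkhorn=7 Juniper=3 → close Cedarfen (overflow 4)
  18÷3 = 6 each, +1 to first 0
Round 2: Briarlake=16 Elkhorn=13 Juniper=9 → close Briarlake (overflow 8)
  16÷2 = 8 each, +1 to first 0
Round 3: Elkhorn=21 Juniper=17 → close Juniper (overflow 11)
  17÷1 = 17 each, +1 to first 0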